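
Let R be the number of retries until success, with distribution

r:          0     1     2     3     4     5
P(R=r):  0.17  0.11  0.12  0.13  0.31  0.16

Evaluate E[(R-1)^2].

E[(R-1)^2] = Σ (r-1)^2·P(R=r)
 = 1·0.17 + 0·0.11 + 1·0.12 + 4·0.13 + 9·0.31 + 16·0.16
 = 0.17 + 0 + 0.12 + 0.52 + 2.79 + 2.56
 = 6.16

6.16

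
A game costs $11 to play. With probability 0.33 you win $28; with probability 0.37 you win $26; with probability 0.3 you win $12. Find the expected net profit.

11.46

E[payout] = 28·0.33 + 26·0.37 + 12·0.3
 = 9.24 + 9.62 + 3.6
 = 22.46
Net = 22.46 - 11 = 11.46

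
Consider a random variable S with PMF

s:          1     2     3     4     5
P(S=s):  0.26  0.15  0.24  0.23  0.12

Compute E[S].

E[S] = Σ s·P(S=s)
 = 1·0.26 + 2·0.15 + 3·0.24 + 4·0.23 + 5·0.12
 = 0.26 + 0.3 + 0.72 + 0.92 + 0.6
 = 2.8

2.8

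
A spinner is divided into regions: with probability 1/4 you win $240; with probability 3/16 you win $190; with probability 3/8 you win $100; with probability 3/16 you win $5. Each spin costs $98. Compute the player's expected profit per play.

E[payout] = 240·1/4 + 190·3/16 + 100·3/8 + 5·3/16
 = 60 + 285/8 + 75/2 + 15/16
 = 2145/16
Net = 2145/16 - 98 = 577/16

36.0625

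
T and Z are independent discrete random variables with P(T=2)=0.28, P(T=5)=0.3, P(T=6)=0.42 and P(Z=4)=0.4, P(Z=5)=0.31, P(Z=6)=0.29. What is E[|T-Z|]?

E[|T-Z|] = Σ_t Σ_z |t-z| · P(T=t)P(Z=z)
 = 2·0.112 + 3·0.0868 + 4·0.0812 + 1·0.12 + 0·0.093 + 1·0.087 + 2·0.168 + 1·0.1302 + 0·0.1218
 = 0.224 + 0.2604 + 0.3248 + 0.12 + 0 + 0.087 + 0.336 + 0.1302 + 0
 = 1.4824

1.4824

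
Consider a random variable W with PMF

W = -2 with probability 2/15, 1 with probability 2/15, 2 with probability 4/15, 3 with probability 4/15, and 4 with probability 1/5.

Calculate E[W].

E[W] = Σ w·P(W=w)
 = (-2)·2/15 + 1·2/15 + 2·4/15 + 3·4/15 + 4·1/5
 = (-4/15) + 2/15 + 8/15 + 4/5 + 4/5
 = 2

2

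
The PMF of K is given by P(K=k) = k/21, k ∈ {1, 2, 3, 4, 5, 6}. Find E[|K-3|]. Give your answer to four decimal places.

E[|K-3|] = Σ |k-3|·P(K=k)
 = 2·1/21 + 1·2/21 + 0·1/7 + 1·4/21 + 2·5/21 + 3·2/7
 = 2/21 + 2/21 + 0 + 4/21 + 10/21 + 6/7
 = 12/7

1.7143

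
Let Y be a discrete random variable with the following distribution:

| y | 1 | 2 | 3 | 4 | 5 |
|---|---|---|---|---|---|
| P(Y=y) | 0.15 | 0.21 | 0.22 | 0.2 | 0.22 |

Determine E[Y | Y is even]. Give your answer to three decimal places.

2.976

P(Y is even) = 0.21 + 0.2 = 0.41.
E[Y | Y is even] = [2·0.21 + 4·0.2] / 0.41
 = 1.22 / 0.41
 = 122/41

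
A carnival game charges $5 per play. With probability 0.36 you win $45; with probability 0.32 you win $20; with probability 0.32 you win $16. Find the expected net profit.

E[payout] = 45·0.36 + 20·0.32 + 16·0.32
 = 16.2 + 6.4 + 5.12
 = 27.72
Net = 27.72 - 5 = 22.72

22.72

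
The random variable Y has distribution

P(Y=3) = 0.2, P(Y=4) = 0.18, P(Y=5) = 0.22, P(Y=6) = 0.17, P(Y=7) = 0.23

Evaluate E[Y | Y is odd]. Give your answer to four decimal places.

5.0923

P(Y is odd) = 0.2 + 0.22 + 0.23 = 0.65.
E[Y | Y is odd] = [3·0.2 + 5·0.22 + 7·0.23] / 0.65
 = 3.31 / 0.65
 = 331/65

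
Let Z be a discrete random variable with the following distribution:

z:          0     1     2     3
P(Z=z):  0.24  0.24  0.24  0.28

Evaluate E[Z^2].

3.72

E[Z^2] = Σ z^2·P(Z=z)
 = 0·0.24 + 1·0.24 + 4·0.24 + 9·0.28
 = 0 + 0.24 + 0.96 + 2.52
 = 3.72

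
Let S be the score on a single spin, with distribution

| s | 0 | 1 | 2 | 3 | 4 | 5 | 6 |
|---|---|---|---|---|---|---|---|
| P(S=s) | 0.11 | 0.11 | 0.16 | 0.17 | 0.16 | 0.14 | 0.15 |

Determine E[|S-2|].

1.84

E[|S-2|] = Σ |s-2|·P(S=s)
 = 2·0.11 + 1·0.11 + 0·0.16 + 1·0.17 + 2·0.16 + 3·0.14 + 4·0.15
 = 0.22 + 0.11 + 0 + 0.17 + 0.32 + 0.42 + 0.6
 = 1.84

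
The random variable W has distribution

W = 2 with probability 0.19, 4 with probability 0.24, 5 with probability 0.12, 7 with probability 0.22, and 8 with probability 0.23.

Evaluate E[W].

5.32

E[W] = Σ w·P(W=w)
 = 2·0.19 + 4·0.24 + 5·0.12 + 7·0.22 + 8·0.23
 = 0.38 + 0.96 + 0.6 + 1.54 + 1.84
 = 5.32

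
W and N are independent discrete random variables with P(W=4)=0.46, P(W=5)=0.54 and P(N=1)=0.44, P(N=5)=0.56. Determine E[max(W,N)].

4.7976

E[max(W,N)] = Σ_w Σ_n max(w,n) · P(W=w)P(N=n)
 = 4·0.2024 + 5·0.2576 + 5·0.2376 + 5·0.3024
 = 0.8096 + 1.288 + 1.188 + 1.512
 = 4.7976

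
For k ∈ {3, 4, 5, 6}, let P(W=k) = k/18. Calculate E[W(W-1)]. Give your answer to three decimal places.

19.222

E[W(W-1)] = Σ w(w-1)·P(W=w)
 = 6·1/6 + 12·2/9 + 20·5/18 + 30·1/3
 = 1 + 8/3 + 50/9 + 10
 = 173/9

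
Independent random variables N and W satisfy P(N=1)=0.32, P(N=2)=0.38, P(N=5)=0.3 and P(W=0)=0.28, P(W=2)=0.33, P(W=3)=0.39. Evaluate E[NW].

E[NW] = Σ_n Σ_w nw · P(N=n)P(W=w)
 = 0·0.0896 + 2·0.1056 + 3·0.1248 + 0·0.1064 + 4·0.1254 + 6·0.1482 + 0·0.084 + 10·0.099 + 15·0.117
 = 0 + 0.2112 + 0.3744 + 0 + 0.5016 + 0.8892 + 0 + 0.99 + 1.755
 = 4.7214

4.7214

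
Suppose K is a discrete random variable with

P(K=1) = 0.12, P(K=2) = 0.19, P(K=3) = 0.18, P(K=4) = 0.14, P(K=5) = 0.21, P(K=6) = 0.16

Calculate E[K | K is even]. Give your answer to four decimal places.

3.8776

P(K is even) = 0.19 + 0.14 + 0.16 = 0.49.
E[K | K is even] = [2·0.19 + 4·0.14 + 6·0.16] / 0.49
 = 1.9 / 0.49
 = 190/49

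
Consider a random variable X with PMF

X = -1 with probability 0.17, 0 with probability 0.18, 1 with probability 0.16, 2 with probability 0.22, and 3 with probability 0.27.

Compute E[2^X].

E[2^X] = Σ 2^x·P(X=x)
 = 0.5·0.17 + 1·0.18 + 2·0.16 + 4·0.22 + 8·0.27
 = 0.085 + 0.18 + 0.32 + 0.88 + 2.16
 = 3.625

3.625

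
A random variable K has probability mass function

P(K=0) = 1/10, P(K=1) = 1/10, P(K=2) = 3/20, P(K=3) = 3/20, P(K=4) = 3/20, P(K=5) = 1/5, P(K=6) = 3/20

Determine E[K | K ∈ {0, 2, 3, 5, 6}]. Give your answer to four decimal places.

3.5333

P(K ∈ {0, 2, 3, 5, 6}) = 1/10 + 3/20 + 3/20 + 1/5 + 3/20 = 3/4.
E[K | K ∈ {0, 2, 3, 5, 6}] = [0·1/10 + 2·3/20 + 3·3/20 + 5·1/5 + 6·3/20] / (3/4)
 = 53/20 / (3/4)
 = 53/15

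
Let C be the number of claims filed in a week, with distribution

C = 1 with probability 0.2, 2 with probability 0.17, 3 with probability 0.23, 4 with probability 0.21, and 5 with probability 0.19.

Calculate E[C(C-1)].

E[C(C-1)] = Σ c(c-1)·P(C=c)
 = 0·0.2 + 2·0.17 + 6·0.23 + 12·0.21 + 20·0.19
 = 0 + 0.34 + 1.38 + 2.52 + 3.8
 = 8.04

8.04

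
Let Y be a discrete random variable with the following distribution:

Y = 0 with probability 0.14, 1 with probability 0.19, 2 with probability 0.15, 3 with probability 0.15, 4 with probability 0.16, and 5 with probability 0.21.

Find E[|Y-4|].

E[|Y-4|] = Σ |y-4|·P(Y=y)
 = 4·0.14 + 3·0.19 + 2·0.15 + 1·0.15 + 0·0.16 + 1·0.21
 = 0.56 + 0.57 + 0.3 + 0.15 + 0 + 0.21
 = 1.79

1.79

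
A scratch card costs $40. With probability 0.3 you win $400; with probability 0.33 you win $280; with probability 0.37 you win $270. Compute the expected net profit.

E[payout] = 400·0.3 + 280·0.33 + 270·0.37
 = 120 + 92.4 + 99.9
 = 312.3
Net = 312.3 - 40 = 272.3

272.3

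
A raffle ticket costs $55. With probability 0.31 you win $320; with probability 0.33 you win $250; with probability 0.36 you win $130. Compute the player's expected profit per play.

173.5

E[payout] = 320·0.31 + 250·0.33 + 130·0.36
 = 99.2 + 82.5 + 46.8
 = 228.5
Net = 228.5 - 55 = 173.5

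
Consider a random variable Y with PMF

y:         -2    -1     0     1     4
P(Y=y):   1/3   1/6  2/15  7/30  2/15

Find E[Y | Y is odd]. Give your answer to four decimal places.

0.1667

P(Y is odd) = 1/6 + 7/30 = 2/5.
E[Y | Y is odd] = [(-1)·1/6 + 1·7/30] / (2/5)
 = 1/15 / (2/5)
 = 1/6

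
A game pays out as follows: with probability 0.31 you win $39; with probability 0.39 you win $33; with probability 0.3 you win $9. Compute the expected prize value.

E[payout] = 39·0.31 + 33·0.39 + 9·0.3
 = 12.09 + 12.87 + 2.7
 = 27.66

27.66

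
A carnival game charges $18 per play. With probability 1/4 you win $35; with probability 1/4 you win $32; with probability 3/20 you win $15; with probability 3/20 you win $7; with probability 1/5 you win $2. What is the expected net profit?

E[payout] = 35·1/4 + 32·1/4 + 15·3/20 + 7·3/20 + 2·1/5
 = 35/4 + 8 + 9/4 + 21/20 + 2/5
 = 409/20
Net = 409/20 - 18 = 49/20

2.45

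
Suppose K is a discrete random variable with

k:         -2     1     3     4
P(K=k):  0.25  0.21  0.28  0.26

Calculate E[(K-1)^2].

E[(K-1)^2] = Σ (k-1)^2·P(K=k)
 = 9·0.25 + 0·0.21 + 4·0.28 + 9·0.26
 = 2.25 + 0 + 1.12 + 2.34
 = 5.71

5.71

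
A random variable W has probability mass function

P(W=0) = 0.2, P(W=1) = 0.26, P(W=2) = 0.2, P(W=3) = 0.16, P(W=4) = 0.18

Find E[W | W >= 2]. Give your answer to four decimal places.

P(W >= 2) = 0.2 + 0.16 + 0.18 = 0.54.
E[W | W >= 2] = [2·0.2 + 3·0.16 + 4·0.18] / 0.54
 = 1.6 / 0.54
 = 80/27

2.9630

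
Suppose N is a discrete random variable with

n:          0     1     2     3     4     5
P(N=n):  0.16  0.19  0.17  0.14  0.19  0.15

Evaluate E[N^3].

36.24

E[N^3] = Σ n^3·P(N=n)
 = 0·0.16 + 1·0.19 + 8·0.17 + 27·0.14 + 64·0.19 + 125·0.15
 = 0 + 0.19 + 1.36 + 3.78 + 12.16 + 18.75
 = 36.24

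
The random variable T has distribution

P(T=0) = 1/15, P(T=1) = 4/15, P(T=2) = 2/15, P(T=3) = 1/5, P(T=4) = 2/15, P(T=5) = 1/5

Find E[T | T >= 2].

3.6

P(T >= 2) = 2/15 + 1/5 + 2/15 + 1/5 = 2/3.
E[T | T >= 2] = [2·2/15 + 3·1/5 + 4·2/15 + 5·1/5] / (2/3)
 = 12/5 / (2/3)
 = 18/5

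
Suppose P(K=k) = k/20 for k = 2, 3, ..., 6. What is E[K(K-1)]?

E[K(K-1)] = Σ k(k-1)·P(K=k)
 = 2·1/10 + 6·3/20 + 12·1/5 + 20·1/4 + 30·3/10
 = 1/5 + 9/10 + 12/5 + 5 + 9
 = 35/2

17.5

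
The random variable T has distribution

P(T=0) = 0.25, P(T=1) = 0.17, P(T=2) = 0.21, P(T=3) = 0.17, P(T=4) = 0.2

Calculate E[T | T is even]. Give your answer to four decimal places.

P(T is even) = 0.25 + 0.21 + 0.2 = 0.66.
E[T | T is even] = [0·0.25 + 2·0.21 + 4·0.2] / 0.66
 = 1.22 / 0.66
 = 61/33

1.8485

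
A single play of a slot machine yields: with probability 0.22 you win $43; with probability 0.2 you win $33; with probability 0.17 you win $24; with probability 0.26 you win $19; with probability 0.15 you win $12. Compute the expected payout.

E[payout] = 43·0.22 + 33·0.2 + 24·0.17 + 19·0.26 + 12·0.15
 = 9.46 + 6.6 + 4.08 + 4.94 + 1.8
 = 26.88

26.88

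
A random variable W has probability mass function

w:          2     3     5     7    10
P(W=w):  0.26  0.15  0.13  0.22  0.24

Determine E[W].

5.56

E[W] = Σ w·P(W=w)
 = 2·0.26 + 3·0.15 + 5·0.13 + 7·0.22 + 10·0.24
 = 0.52 + 0.45 + 0.65 + 1.54 + 2.4
 = 5.56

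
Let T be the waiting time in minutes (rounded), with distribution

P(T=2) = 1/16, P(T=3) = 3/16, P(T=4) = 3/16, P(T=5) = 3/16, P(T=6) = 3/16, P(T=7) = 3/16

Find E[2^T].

46.75

E[2^T] = Σ 2^t·P(T=t)
 = 4·1/16 + 8·3/16 + 16·3/16 + 32·3/16 + 64·3/16 + 128·3/16
 = 1/4 + 3/2 + 3 + 6 + 12 + 24
 = 187/4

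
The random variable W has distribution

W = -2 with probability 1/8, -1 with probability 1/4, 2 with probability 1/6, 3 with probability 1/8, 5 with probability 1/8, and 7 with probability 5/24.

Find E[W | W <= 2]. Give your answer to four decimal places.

P(W <= 2) = 1/8 + 1/4 + 1/6 = 13/24.
E[W | W <= 2] = [(-2)·1/8 + (-1)·1/4 + 2·1/6] / (13/24)
 = -1/6 / (13/24)
 = -4/13

-0.3077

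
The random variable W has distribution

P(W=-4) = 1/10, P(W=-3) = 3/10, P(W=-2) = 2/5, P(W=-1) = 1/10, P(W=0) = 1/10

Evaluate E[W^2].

6

E[W^2] = Σ w^2·P(W=w)
 = 16·1/10 + 9·3/10 + 4·2/5 + 1·1/10 + 0·1/10
 = 8/5 + 27/10 + 8/5 + 1/10 + 0
 = 6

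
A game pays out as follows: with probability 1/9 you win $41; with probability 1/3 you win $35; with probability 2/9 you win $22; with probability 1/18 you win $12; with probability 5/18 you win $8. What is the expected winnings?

E[payout] = 41·1/9 + 35·1/3 + 22·2/9 + 12·1/18 + 8·5/18
 = 41/9 + 35/3 + 44/9 + 2/3 + 20/9
 = 24

24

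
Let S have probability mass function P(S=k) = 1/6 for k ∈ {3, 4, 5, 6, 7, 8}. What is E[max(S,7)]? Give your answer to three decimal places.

E[max(S,7)] = Σ max(s,7)·P(S=s)
 = 7·1/6 + 7·1/6 + 7·1/6 + 7·1/6 + 7·1/6 + 8·1/6
 = 7/6 + 7/6 + 7/6 + 7/6 + 7/6 + 4/3
 = 43/6

7.167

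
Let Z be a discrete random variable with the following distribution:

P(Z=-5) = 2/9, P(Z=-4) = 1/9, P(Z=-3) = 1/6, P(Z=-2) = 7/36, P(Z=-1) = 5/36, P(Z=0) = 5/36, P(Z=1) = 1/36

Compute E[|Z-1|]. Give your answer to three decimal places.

E[|Z-1|] = Σ |z-1|·P(Z=z)
 = 6·2/9 + 5·1/9 + 4·1/6 + 3·7/36 + 2·5/36 + 1·5/36 + 0·1/36
 = 4/3 + 5/9 + 2/3 + 7/12 + 5/18 + 5/36 + 0
 = 32/9

3.556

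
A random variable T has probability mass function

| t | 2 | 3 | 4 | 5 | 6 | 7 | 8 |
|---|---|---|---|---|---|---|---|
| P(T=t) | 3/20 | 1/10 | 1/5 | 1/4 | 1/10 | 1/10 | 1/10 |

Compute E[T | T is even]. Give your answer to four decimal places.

P(T is even) = 3/20 + 1/5 + 1/10 + 1/10 = 11/20.
E[T | T is even] = [2·3/20 + 4·1/5 + 6·1/10 + 8·1/10] / (11/20)
 = 5/2 / (11/20)
 = 50/11

4.5455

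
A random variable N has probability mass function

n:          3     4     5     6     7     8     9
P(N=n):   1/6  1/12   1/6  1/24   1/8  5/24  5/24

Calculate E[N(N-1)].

E[N(N-1)] = Σ n(n-1)·P(N=n)
 = 6·1/6 + 12·1/12 + 20·1/6 + 30·1/24 + 42·1/8 + 56·5/24 + 72·5/24
 = 1 + 1 + 10/3 + 5/4 + 21/4 + 35/3 + 15
 = 77/2

38.5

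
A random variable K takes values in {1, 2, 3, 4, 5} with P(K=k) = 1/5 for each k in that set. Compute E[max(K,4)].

4.2

E[max(K,4)] = Σ max(k,4)·P(K=k)
 = 4·1/5 + 4·1/5 + 4·1/5 + 4·1/5 + 5·1/5
 = 4/5 + 4/5 + 4/5 + 4/5 + 1
 = 21/5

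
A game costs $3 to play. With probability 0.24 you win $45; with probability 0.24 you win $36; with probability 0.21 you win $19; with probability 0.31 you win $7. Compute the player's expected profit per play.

E[payout] = 45·0.24 + 36·0.24 + 19·0.21 + 7·0.31
 = 10.8 + 8.64 + 3.99 + 2.17
 = 25.6
Net = 25.6 - 3 = 22.6

22.6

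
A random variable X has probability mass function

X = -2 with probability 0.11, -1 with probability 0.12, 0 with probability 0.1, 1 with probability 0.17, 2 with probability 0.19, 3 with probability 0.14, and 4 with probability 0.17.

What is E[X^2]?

5.47

E[X^2] = Σ x^2·P(X=x)
 = 4·0.11 + 1·0.12 + 0·0.1 + 1·0.17 + 4·0.19 + 9·0.14 + 16·0.17
 = 0.44 + 0.12 + 0 + 0.17 + 0.76 + 1.26 + 2.72
 = 5.47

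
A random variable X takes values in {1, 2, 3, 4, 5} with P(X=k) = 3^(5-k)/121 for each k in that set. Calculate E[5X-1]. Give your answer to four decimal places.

6.3967

E[5X-1] = Σ (5x-1)·P(X=x)
 = 4·81/121 + 9·27/121 + 14·9/121 + 19·3/121 + 24·1/121
 = 324/121 + 243/121 + 126/121 + 57/121 + 24/121
 = 774/121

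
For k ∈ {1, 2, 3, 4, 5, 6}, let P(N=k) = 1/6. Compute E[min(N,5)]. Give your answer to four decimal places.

3.3333

E[min(N,5)] = Σ min(n,5)·P(N=n)
 = 1·1/6 + 2·1/6 + 3·1/6 + 4·1/6 + 5·1/6 + 5·1/6
 = 1/6 + 1/3 + 1/2 + 2/3 + 5/6 + 5/6
 = 10/3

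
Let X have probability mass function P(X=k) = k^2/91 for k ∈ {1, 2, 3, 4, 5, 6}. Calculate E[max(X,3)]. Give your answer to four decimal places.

4.9121

E[max(X,3)] = Σ max(x,3)·P(X=x)
 = 3·1/91 + 3·4/91 + 3·9/91 + 4·16/91 + 5·25/91 + 6·36/91
 = 3/91 + 12/91 + 27/91 + 64/91 + 125/91 + 216/91
 = 447/91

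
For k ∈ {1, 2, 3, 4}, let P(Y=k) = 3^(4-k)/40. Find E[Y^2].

2.65

E[Y^2] = Σ y^2·P(Y=y)
 = 1·27/40 + 4·9/40 + 9·3/40 + 16·1/40
 = 27/40 + 9/10 + 27/40 + 2/5
 = 53/20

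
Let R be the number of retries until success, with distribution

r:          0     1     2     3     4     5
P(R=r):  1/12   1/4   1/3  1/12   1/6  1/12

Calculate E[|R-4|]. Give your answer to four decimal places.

E[|R-4|] = Σ |r-4|·P(R=r)
 = 4·1/12 + 3·1/4 + 2·1/3 + 1·1/12 + 0·1/6 + 1·1/12
 = 1/3 + 3/4 + 2/3 + 1/12 + 0 + 1/12
 = 23/12

1.9167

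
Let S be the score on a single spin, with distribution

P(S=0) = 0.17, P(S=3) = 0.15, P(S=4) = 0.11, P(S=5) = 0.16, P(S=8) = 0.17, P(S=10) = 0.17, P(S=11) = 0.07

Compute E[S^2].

43.46

E[S^2] = Σ s^2·P(S=s)
 = 0·0.17 + 9·0.15 + 16·0.11 + 25·0.16 + 64·0.17 + 100·0.17 + 121·0.07
 = 0 + 1.35 + 1.76 + 4 + 10.88 + 17 + 8.47
 = 43.46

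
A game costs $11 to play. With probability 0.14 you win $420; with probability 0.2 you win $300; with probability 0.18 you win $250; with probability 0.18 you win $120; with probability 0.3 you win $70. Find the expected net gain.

195.4

E[payout] = 420·0.14 + 300·0.2 + 250·0.18 + 120·0.18 + 70·0.3
 = 58.8 + 60 + 45 + 21.6 + 21
 = 206.4
Net = 206.4 - 11 = 195.4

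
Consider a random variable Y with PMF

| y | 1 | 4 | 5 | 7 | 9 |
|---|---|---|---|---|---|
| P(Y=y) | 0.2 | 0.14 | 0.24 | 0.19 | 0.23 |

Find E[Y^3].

E[Y^3] = Σ y^3·P(Y=y)
 = 1·0.2 + 64·0.14 + 125·0.24 + 343·0.19 + 729·0.23
 = 0.2 + 8.96 + 30 + 65.17 + 167.67
 = 272

272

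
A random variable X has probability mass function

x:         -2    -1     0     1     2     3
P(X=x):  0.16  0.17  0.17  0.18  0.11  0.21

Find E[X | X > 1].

2.65625

P(X > 1) = 0.11 + 0.21 = 0.32.
E[X | X > 1] = [2·0.11 + 3·0.21] / 0.32
 = 0.85 / 0.32
 = 85/32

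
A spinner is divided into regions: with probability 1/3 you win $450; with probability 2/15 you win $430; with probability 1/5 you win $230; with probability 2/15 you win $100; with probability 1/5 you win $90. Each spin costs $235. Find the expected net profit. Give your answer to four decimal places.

E[payout] = 450·1/3 + 430·2/15 + 230·1/5 + 100·2/15 + 90·1/5
 = 150 + 172/3 + 46 + 40/3 + 18
 = 854/3
Net = 854/3 - 235 = 149/3

49.6667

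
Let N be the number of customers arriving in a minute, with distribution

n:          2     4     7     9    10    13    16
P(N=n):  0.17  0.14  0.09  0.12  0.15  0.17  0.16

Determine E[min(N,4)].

3.66

E[min(N,4)] = Σ min(n,4)·P(N=n)
 = 2·0.17 + 4·0.14 + 4·0.09 + 4·0.12 + 4·0.15 + 4·0.17 + 4·0.16
 = 0.34 + 0.56 + 0.36 + 0.48 + 0.6 + 0.68 + 0.64
 = 3.66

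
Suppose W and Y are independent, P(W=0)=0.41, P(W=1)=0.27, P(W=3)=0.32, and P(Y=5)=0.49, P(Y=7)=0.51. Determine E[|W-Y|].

E[|W-Y|] = Σ_w Σ_y |w-y| · P(W=w)P(Y=y)
 = 5·0.2009 + 7·0.2091 + 4·0.1323 + 6·0.1377 + 2·0.1568 + 4·0.1632
 = 1.0045 + 1.4637 + 0.5292 + 0.8262 + 0.3136 + 0.6528
 = 4.79

4.79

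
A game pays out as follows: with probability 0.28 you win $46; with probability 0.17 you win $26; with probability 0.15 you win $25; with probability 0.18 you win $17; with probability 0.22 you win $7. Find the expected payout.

E[payout] = 46·0.28 + 26·0.17 + 25·0.15 + 17·0.18 + 7·0.22
 = 12.88 + 4.42 + 3.75 + 3.06 + 1.54
 = 25.65

25.65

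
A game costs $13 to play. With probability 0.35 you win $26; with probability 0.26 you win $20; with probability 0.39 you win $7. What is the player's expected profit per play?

4.03

E[payout] = 26·0.35 + 20·0.26 + 7·0.39
 = 9.1 + 5.2 + 2.73
 = 17.03
Net = 17.03 - 13 = 4.03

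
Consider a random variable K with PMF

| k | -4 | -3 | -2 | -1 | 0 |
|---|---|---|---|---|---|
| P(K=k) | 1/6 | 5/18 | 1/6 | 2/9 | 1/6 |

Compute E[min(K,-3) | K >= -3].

-3

P(K >= -3) = 5/18 + 1/6 + 2/9 + 1/6 = 5/6.
E[min(K,-3) | K >= -3] = [(-3)·5/18 + (-3)·1/6 + (-3)·2/9 + (-3)·1/6] / (5/6)
 = -5/2 / (5/6)
 = -3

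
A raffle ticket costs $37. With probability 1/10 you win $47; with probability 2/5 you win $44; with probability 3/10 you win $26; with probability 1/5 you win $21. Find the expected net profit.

E[payout] = 47·1/10 + 44·2/5 + 26·3/10 + 21·1/5
 = 47/10 + 88/5 + 39/5 + 21/5
 = 343/10
Net = 343/10 - 37 = -27/10

-2.7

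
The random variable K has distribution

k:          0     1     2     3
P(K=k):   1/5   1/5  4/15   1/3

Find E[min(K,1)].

E[min(K,1)] = Σ min(k,1)·P(K=k)
 = 0·1/5 + 1·1/5 + 1·4/15 + 1·1/3
 = 0 + 1/5 + 4/15 + 1/3
 = 4/5

0.8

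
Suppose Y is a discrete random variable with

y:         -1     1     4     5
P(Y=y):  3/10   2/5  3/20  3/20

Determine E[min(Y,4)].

E[min(Y,4)] = Σ min(y,4)·P(Y=y)
 = (-1)·3/10 + 1·2/5 + 4·3/20 + 4·3/20
 = (-3/10) + 2/5 + 3/5 + 3/5
 = 13/10

1.3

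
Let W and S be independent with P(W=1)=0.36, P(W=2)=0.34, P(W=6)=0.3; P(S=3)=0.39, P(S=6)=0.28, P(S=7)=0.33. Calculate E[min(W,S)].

2.489

E[min(W,S)] = Σ_w Σ_s min(w,s) · P(W=w)P(S=s)
 = 1·0.1404 + 1·0.1008 + 1·0.1188 + 2·0.1326 + 2·0.0952 + 2·0.1122 + 3·0.117 + 6·0.084 + 6·0.099
 = 0.1404 + 0.1008 + 0.1188 + 0.2652 + 0.1904 + 0.2244 + 0.351 + 0.504 + 0.594
 = 2.489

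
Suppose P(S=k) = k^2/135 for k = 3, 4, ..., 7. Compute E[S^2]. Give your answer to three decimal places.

34.511

E[S^2] = Σ s^2·P(S=s)
 = 9·1/15 + 16·16/135 + 25·5/27 + 36·4/15 + 49·49/135
 = 3/5 + 256/135 + 125/27 + 48/5 + 2401/135
 = 1553/45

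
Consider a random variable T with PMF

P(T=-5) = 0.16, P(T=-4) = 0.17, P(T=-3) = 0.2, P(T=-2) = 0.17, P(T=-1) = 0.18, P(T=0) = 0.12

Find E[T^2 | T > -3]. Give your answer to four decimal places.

P(T > -3) = 0.17 + 0.18 + 0.12 = 0.47.
E[T^2 | T > -3] = [4·0.17 + 1·0.18 + 0·0.12] / 0.47
 = 0.86 / 0.47
 = 86/47

1.8298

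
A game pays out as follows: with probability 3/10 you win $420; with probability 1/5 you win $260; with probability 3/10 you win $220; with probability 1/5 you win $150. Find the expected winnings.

E[payout] = 420·3/10 + 260·1/5 + 220·3/10 + 150·1/5
 = 126 + 52 + 66 + 30
 = 274

274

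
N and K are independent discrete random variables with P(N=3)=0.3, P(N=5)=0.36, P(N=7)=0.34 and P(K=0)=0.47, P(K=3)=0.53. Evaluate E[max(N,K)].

5.08

E[max(N,K)] = Σ_n Σ_k max(n,k) · P(N=n)P(K=k)
 = 3·0.141 + 3·0.159 + 5·0.1692 + 5·0.1908 + 7·0.1598 + 7·0.1802
 = 0.423 + 0.477 + 0.846 + 0.954 + 1.1186 + 1.2614
 = 5.08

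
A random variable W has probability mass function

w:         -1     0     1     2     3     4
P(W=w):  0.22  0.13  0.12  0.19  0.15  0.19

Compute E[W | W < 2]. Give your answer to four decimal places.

-0.2128

P(W < 2) = 0.22 + 0.13 + 0.12 = 0.47.
E[W | W < 2] = [(-1)·0.22 + 0·0.13 + 1·0.12] / 0.47
 = -0.1 / 0.47
 = -10/47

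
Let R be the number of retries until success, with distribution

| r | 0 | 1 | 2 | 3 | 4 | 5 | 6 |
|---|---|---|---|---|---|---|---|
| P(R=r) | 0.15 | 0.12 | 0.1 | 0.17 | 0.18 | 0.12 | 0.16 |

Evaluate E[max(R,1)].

3.26

E[max(R,1)] = Σ max(r,1)·P(R=r)
 = 1·0.15 + 1·0.12 + 2·0.1 + 3·0.17 + 4·0.18 + 5·0.12 + 6·0.16
 = 0.15 + 0.12 + 0.2 + 0.51 + 0.72 + 0.6 + 0.96
 = 3.26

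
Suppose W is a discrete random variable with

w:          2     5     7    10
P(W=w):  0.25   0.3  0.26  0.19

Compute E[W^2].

40.24

E[W^2] = Σ w^2·P(W=w)
 = 4·0.25 + 25·0.3 + 49·0.26 + 100·0.19
 = 1 + 7.5 + 12.74 + 19
 = 40.24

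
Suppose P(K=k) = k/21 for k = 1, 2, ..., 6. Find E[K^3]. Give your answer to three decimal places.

E[K^3] = Σ k^3·P(K=k)
 = 1·1/21 + 8·2/21 + 27·1/7 + 64·4/21 + 125·5/21 + 216·2/7
 = 1/21 + 16/21 + 27/7 + 256/21 + 625/21 + 432/7
 = 325/3

108.333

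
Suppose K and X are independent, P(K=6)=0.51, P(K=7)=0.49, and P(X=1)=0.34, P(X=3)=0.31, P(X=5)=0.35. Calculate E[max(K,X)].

6.49

E[max(K,X)] = Σ_k Σ_x max(k,x) · P(K=k)P(X=x)
 = 6·0.1734 + 6·0.1581 + 6·0.1785 + 7·0.1666 + 7·0.1519 + 7·0.1715
 = 1.0404 + 0.9486 + 1.071 + 1.1662 + 1.0633 + 1.2005
 = 6.49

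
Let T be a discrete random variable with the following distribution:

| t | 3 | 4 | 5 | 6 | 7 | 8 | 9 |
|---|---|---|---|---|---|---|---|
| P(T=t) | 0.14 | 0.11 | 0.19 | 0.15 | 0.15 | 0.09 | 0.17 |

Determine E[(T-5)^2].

4.95

E[(T-5)^2] = Σ (t-5)^2·P(T=t)
 = 4·0.14 + 1·0.11 + 0·0.19 + 1·0.15 + 4·0.15 + 9·0.09 + 16·0.17
 = 0.56 + 0.11 + 0 + 0.15 + 0.6 + 0.81 + 2.72
 = 4.95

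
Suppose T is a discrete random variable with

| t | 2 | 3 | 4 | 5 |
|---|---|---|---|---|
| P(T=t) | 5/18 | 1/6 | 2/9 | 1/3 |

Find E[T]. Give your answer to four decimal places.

E[T] = Σ t·P(T=t)
 = 2·5/18 + 3·1/6 + 4·2/9 + 5·1/3
 = 5/9 + 1/2 + 8/9 + 5/3
 = 65/18

3.6111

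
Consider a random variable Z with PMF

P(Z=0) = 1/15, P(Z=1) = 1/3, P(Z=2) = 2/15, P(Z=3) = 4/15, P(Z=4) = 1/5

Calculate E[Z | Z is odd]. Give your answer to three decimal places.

P(Z is odd) = 1/3 + 4/15 = 3/5.
E[Z | Z is odd] = [1·1/3 + 3·4/15] / (3/5)
 = 17/15 / (3/5)
 = 17/9

1.889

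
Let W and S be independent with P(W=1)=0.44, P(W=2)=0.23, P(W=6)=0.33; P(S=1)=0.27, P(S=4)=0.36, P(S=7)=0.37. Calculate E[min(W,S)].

E[min(W,S)] = Σ_w Σ_s min(w,s) · P(W=w)P(S=s)
 = 1·0.1188 + 1·0.1584 + 1·0.1628 + 1·0.0621 + 2·0.0828 + 2·0.0851 + 1·0.0891 + 4·0.1188 + 6·0.1221
 = 0.1188 + 0.1584 + 0.1628 + 0.0621 + 0.1656 + 0.1702 + 0.0891 + 0.4752 + 0.7326
 = 2.1348

2.1348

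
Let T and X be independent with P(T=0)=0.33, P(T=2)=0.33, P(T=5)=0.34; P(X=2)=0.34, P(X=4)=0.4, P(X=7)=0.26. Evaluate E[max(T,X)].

4.5828

E[max(T,X)] = Σ_t Σ_x max(t,x) · P(T=t)P(X=x)
 = 2·0.1122 + 4·0.132 + 7·0.0858 + 2·0.1122 + 4·0.132 + 7·0.0858 + 5·0.1156 + 5·0.136 + 7·0.0884
 = 0.2244 + 0.528 + 0.6006 + 0.2244 + 0.528 + 0.6006 + 0.578 + 0.68 + 0.6188
 = 4.5828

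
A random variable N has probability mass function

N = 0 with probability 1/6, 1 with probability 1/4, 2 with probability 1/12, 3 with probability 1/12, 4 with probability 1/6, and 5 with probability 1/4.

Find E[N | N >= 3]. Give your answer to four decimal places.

P(N >= 3) = 1/12 + 1/6 + 1/4 = 1/2.
E[N | N >= 3] = [3·1/12 + 4·1/6 + 5·1/4] / (1/2)
 = 13/6 / (1/2)
 = 13/3

4.3333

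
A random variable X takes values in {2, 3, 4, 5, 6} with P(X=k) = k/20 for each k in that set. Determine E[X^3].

113.7

E[X^3] = Σ x^3·P(X=x)
 = 8·1/10 + 27·3/20 + 64·1/5 + 125·1/4 + 216·3/10
 = 4/5 + 81/20 + 64/5 + 125/4 + 324/5
 = 1137/10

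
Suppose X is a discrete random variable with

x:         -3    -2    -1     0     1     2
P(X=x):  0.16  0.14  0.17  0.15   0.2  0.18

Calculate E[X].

-0.37

E[X] = Σ x·P(X=x)
 = (-3)·0.16 + (-2)·0.14 + (-1)·0.17 + 0·0.15 + 1·0.2 + 2·0.18
 = (-0.48) + (-0.28) + (-0.17) + 0 + 0.2 + 0.36
 = -0.37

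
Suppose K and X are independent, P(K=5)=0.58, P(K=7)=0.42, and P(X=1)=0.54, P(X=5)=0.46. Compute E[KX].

16.5856

E[KX] = Σ_k Σ_x kx · P(K=k)P(X=x)
 = 5·0.3132 + 25·0.2668 + 7·0.2268 + 35·0.1932
 = 1.566 + 6.67 + 1.5876 + 6.762
 = 16.5856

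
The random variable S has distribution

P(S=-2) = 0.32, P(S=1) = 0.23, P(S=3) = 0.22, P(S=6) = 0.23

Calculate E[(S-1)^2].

E[(S-1)^2] = Σ (s-1)^2·P(S=s)
 = 9·0.32 + 0·0.23 + 4·0.22 + 25·0.23
 = 2.88 + 0 + 0.88 + 5.75
 = 9.51

9.51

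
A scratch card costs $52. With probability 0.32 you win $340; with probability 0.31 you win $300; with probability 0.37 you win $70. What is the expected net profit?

E[payout] = 340·0.32 + 300·0.31 + 70·0.37
 = 108.8 + 93 + 25.9
 = 227.7
Net = 227.7 - 52 = 175.7

175.7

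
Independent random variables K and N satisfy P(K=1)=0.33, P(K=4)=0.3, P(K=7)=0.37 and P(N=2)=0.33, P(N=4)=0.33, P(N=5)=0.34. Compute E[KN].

E[KN] = Σ_k Σ_n kn · P(K=k)P(N=n)
 = 2·0.1089 + 4·0.1089 + 5·0.1122 + 8·0.099 + 16·0.099 + 20·0.102 + 14·0.1221 + 28·0.1221 + 35·0.1258
 = 0.2178 + 0.4356 + 0.561 + 0.792 + 1.584 + 2.04 + 1.7094 + 3.4188 + 4.403
 = 15.1616

15.1616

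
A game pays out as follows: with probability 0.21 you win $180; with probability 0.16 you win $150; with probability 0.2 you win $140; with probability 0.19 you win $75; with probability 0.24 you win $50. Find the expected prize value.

116.05

E[payout] = 180·0.21 + 150·0.16 + 140·0.2 + 75·0.19 + 50·0.24
 = 37.8 + 24 + 28 + 14.25 + 12
 = 116.05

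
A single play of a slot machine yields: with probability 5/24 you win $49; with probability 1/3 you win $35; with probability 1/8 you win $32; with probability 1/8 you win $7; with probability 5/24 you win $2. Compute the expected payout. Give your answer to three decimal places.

E[payout] = 49·5/24 + 35·1/3 + 32·1/8 + 7·1/8 + 2·5/24
 = 245/24 + 35/3 + 4 + 7/8 + 5/12
 = 163/6

27.167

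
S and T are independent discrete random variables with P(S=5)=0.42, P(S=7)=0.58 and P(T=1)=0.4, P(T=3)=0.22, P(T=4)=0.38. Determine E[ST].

15.8928

E[ST] = Σ_s Σ_t st · P(S=s)P(T=t)
 = 5·0.168 + 15·0.0924 + 20·0.1596 + 7·0.232 + 21·0.1276 + 28·0.2204
 = 0.84 + 1.386 + 3.192 + 1.624 + 2.6796 + 6.1712
 = 15.8928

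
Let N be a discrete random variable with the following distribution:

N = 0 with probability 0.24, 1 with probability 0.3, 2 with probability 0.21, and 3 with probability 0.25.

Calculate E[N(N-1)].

E[N(N-1)] = Σ n(n-1)·P(N=n)
 = 0·0.24 + 0·0.3 + 2·0.21 + 6·0.25
 = 0 + 0 + 0.42 + 1.5
 = 1.92

1.92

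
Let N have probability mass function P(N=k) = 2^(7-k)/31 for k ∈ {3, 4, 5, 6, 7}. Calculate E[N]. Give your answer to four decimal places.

E[N] = Σ n·P(N=n)
 = 3·16/31 + 4·8/31 + 5·4/31 + 6·2/31 + 7·1/31
 = 48/31 + 32/31 + 20/31 + 12/31 + 7/31
 = 119/31

3.8387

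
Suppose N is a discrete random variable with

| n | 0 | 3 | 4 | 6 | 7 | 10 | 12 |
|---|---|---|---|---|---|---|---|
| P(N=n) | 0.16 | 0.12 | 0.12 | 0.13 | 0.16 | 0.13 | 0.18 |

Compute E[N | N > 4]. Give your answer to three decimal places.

8.933

P(N > 4) = 0.13 + 0.16 + 0.13 + 0.18 = 0.6.
E[N | N > 4] = [6·0.13 + 7·0.16 + 10·0.13 + 12·0.18] / 0.6
 = 5.36 / 0.6
 = 134/15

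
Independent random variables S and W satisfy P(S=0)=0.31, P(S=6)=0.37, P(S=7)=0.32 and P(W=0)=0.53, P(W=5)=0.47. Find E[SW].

E[SW] = Σ_s Σ_w sw · P(S=s)P(W=w)
 = 0·0.1643 + 0·0.1457 + 0·0.1961 + 30·0.1739 + 0·0.1696 + 35·0.1504
 = 0 + 0 + 0 + 5.217 + 0 + 5.264
 = 10.481

10.481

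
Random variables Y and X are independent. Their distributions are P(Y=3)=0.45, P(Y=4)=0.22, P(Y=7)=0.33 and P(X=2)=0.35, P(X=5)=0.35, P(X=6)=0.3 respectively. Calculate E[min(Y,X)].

E[min(Y,X)] = Σ_y Σ_x min(y,x) · P(Y=y)P(X=x)
 = 2·0.1575 + 3·0.1575 + 3·0.135 + 2·0.077 + 4·0.077 + 4·0.066 + 2·0.1155 + 5·0.1155 + 6·0.099
 = 0.315 + 0.4725 + 0.405 + 0.154 + 0.308 + 0.264 + 0.231 + 0.5775 + 0.594
 = 3.321

3.321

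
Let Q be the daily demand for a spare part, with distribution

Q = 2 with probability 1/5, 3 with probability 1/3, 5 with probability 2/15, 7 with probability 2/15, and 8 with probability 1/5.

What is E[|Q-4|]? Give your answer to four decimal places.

E[|Q-4|] = Σ |q-4|·P(Q=q)
 = 2·1/5 + 1·1/3 + 1·2/15 + 3·2/15 + 4·1/5
 = 2/5 + 1/3 + 2/15 + 2/5 + 4/5
 = 31/15

2.0667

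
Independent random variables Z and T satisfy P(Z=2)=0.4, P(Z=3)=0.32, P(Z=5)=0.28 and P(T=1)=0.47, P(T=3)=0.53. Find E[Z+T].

5.22

E[Z+T] = Σ_z Σ_t (z+t) · P(Z=z)P(T=t)
 = 3·0.188 + 5·0.212 + 4·0.1504 + 6·0.1696 + 6·0.1316 + 8·0.1484
 = 0.564 + 1.06 + 0.6016 + 1.0176 + 0.7896 + 1.1872
 = 5.22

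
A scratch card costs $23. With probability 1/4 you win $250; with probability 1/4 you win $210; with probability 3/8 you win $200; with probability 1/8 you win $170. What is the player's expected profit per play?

188.25

E[payout] = 250·1/4 + 210·1/4 + 200·3/8 + 170·1/8
 = 125/2 + 105/2 + 75 + 85/4
 = 845/4
Net = 845/4 - 23 = 753/4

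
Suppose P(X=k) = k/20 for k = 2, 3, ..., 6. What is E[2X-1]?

8

E[2X-1] = Σ (2x-1)·P(X=x)
 = 3·1/10 + 5·3/20 + 7·1/5 + 9·1/4 + 11·3/10
 = 3/10 + 3/4 + 7/5 + 9/4 + 33/10
 = 8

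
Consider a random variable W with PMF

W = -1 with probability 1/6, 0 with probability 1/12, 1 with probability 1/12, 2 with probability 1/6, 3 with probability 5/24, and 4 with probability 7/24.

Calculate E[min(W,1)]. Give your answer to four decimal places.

E[min(W,1)] = Σ min(w,1)·P(W=w)
 = (-1)·1/6 + 0·1/12 + 1·1/12 + 1·1/6 + 1·5/24 + 1·7/24
 = (-1/6) + 0 + 1/12 + 1/6 + 5/24 + 7/24
 = 7/12

0.5833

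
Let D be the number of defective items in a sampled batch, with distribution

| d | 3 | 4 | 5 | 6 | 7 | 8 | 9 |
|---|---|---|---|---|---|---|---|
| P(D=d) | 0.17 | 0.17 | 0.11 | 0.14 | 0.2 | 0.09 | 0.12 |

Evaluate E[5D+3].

E[5D+3] = Σ (5d+3)·P(D=d)
 = 18·0.17 + 23·0.17 + 28·0.11 + 33·0.14 + 38·0.2 + 43·0.09 + 48·0.12
 = 3.06 + 3.91 + 3.08 + 4.62 + 7.6 + 3.87 + 5.76
 = 31.9

31.9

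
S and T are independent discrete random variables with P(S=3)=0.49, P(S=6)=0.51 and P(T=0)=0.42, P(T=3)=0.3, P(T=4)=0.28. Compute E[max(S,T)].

4.6672

E[max(S,T)] = Σ_s Σ_t max(s,t) · P(S=s)P(T=t)
 = 3·0.2058 + 3·0.147 + 4·0.1372 + 6·0.2142 + 6·0.153 + 6·0.1428
 = 0.6174 + 0.441 + 0.5488 + 1.2852 + 0.918 + 0.8568
 = 4.6672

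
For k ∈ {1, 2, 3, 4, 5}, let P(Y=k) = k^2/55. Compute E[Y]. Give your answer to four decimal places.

E[Y] = Σ y·P(Y=y)
 = 1·1/55 + 2·4/55 + 3·9/55 + 4·16/55 + 5·5/11
 = 1/55 + 8/55 + 27/55 + 64/55 + 25/11
 = 45/11

4.0909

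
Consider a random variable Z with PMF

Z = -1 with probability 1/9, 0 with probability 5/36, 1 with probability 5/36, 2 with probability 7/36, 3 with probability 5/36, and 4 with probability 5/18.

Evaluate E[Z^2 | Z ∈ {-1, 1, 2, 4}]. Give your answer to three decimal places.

P(Z ∈ {-1, 1, 2, 4}) = 1/9 + 5/36 + 7/36 + 5/18 = 13/18.
E[Z^2 | Z ∈ {-1, 1, 2, 4}] = [1·1/9 + 1·5/36 + 4·7/36 + 16·5/18] / (13/18)
 = 197/36 / (13/18)
 = 197/26

7.577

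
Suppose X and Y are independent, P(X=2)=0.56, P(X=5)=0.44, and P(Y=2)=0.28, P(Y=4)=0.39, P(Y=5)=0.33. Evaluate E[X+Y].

E[X+Y] = Σ_x Σ_y (x+y) · P(X=x)P(Y=y)
 = 4·0.1568 + 6·0.2184 + 7·0.1848 + 7·0.1232 + 9·0.1716 + 10·0.1452
 = 0.6272 + 1.3104 + 1.2936 + 0.8624 + 1.5444 + 1.452
 = 7.09

7.09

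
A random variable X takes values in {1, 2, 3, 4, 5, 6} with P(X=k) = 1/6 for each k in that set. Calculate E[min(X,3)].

E[min(X,3)] = Σ min(x,3)·P(X=x)
 = 1·1/6 + 2·1/6 + 3·1/6 + 3·1/6 + 3·1/6 + 3·1/6
 = 1/6 + 1/3 + 1/2 + 1/2 + 1/2 + 1/2
 = 5/2

2.5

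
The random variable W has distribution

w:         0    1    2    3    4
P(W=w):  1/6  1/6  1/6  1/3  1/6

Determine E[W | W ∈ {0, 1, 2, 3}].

P(W ∈ {0, 1, 2, 3}) = 1/6 + 1/6 + 1/6 + 1/3 = 5/6.
E[W | W ∈ {0, 1, 2, 3}] = [0·1/6 + 1·1/6 + 2·1/6 + 3·1/3] / (5/6)
 = 3/2 / (5/6)
 = 9/5

1.8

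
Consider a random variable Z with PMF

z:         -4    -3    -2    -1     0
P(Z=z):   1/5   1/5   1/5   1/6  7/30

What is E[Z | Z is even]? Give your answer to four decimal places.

-1.8947

P(Z is even) = 1/5 + 1/5 + 7/30 = 19/30.
E[Z | Z is even] = [(-4)·1/5 + (-2)·1/5 + 0·7/30] / (19/30)
 = -6/5 / (19/30)
 = -36/19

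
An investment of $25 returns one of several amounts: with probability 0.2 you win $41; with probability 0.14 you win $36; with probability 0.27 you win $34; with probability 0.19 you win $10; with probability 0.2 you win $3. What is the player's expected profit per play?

E[payout] = 41·0.2 + 36·0.14 + 34·0.27 + 10·0.19 + 3·0.2
 = 8.2 + 5.04 + 9.18 + 1.9 + 0.6
 = 24.92
Net = 24.92 - 25 = -0.08

-0.08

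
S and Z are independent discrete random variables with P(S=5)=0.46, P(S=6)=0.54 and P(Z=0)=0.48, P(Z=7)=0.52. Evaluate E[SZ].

E[SZ] = Σ_s Σ_z sz · P(S=s)P(Z=z)
 = 0·0.2208 + 35·0.2392 + 0·0.2592 + 42·0.2808
 = 0 + 8.372 + 0 + 11.7936
 = 20.1656

20.1656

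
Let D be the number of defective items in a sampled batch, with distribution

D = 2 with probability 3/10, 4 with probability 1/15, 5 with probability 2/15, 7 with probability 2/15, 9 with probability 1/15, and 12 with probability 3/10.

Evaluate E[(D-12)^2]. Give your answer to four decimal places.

44.7333

E[(D-12)^2] = Σ (d-12)^2·P(D=d)
 = 100·3/10 + 64·1/15 + 49·2/15 + 25·2/15 + 9·1/15 + 0·3/10
 = 30 + 64/15 + 98/15 + 10/3 + 3/5 + 0
 = 671/15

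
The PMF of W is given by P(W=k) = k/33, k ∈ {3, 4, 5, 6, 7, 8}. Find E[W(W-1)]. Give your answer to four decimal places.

E[W(W-1)] = Σ w(w-1)·P(W=w)
 = 6·1/11 + 12·4/33 + 20·5/33 + 30·2/11 + 42·7/33 + 56·8/33
 = 6/11 + 16/11 + 100/33 + 60/11 + 98/11 + 448/33
 = 1088/33

32.9697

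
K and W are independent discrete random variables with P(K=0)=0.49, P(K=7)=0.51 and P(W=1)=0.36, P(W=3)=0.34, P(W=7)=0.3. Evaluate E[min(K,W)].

E[min(K,W)] = Σ_k Σ_w min(k,w) · P(K=k)P(W=w)
 = 0·0.1764 + 0·0.1666 + 0·0.147 + 1·0.1836 + 3·0.1734 + 7·0.153
 = 0 + 0 + 0 + 0.1836 + 0.5202 + 1.071
 = 1.7748

1.7748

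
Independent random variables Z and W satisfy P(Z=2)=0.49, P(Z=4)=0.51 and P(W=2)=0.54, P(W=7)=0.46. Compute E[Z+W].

E[Z+W] = Σ_z Σ_w (z+w) · P(Z=z)P(W=w)
 = 4·0.2646 + 9·0.2254 + 6·0.2754 + 11·0.2346
 = 1.0584 + 2.0286 + 1.6524 + 2.5806
 = 7.32

7.32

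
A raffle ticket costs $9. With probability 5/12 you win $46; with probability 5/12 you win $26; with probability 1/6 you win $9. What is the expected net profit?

E[payout] = 46·5/12 + 26·5/12 + 9·1/6
 = 115/6 + 65/6 + 3/2
 = 63/2
Net = 63/2 - 9 = 45/2

22.5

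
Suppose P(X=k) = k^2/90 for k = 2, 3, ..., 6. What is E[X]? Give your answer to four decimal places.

E[X] = Σ x·P(X=x)
 = 2·2/45 + 3·1/10 + 4·8/45 + 5·5/18 + 6·2/5
 = 4/45 + 3/10 + 32/45 + 25/18 + 12/5
 = 44/9

4.8889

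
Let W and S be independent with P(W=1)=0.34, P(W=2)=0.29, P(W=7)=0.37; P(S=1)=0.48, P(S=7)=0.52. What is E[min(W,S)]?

2.3052

E[min(W,S)] = Σ_w Σ_s min(w,s) · P(W=w)P(S=s)
 = 1·0.1632 + 1·0.1768 + 1·0.1392 + 2·0.1508 + 1·0.1776 + 7·0.1924
 = 0.1632 + 0.1768 + 0.1392 + 0.3016 + 0.1776 + 1.3468
 = 2.3052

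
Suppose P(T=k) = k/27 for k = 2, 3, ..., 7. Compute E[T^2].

E[T^2] = Σ t^2·P(T=t)
 = 4·2/27 + 9·1/9 + 16·4/27 + 25·5/27 + 36·2/9 + 49·7/27
 = 8/27 + 1 + 64/27 + 125/27 + 8 + 343/27
 = 29

29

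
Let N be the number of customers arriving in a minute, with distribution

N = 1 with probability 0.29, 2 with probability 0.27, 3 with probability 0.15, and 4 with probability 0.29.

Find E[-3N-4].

-11.32

E[-3N-4] = Σ (-3n-4)·P(N=n)
 = (-7)·0.29 + (-10)·0.27 + (-13)·0.15 + (-16)·0.29
 = (-2.03) + (-2.7) + (-1.95) + (-4.64)
 = -11.32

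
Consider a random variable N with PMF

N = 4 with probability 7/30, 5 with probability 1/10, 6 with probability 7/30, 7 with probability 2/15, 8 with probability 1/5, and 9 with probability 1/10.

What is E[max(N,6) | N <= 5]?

P(N <= 5) = 7/30 + 1/10 = 1/3.
E[max(N,6) | N <= 5] = [6·7/30 + 6·1/10] / (1/3)
 = 2 / (1/3)
 = 6

6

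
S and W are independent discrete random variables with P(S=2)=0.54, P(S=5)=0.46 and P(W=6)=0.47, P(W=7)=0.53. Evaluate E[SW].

22.0714

E[SW] = Σ_s Σ_w sw · P(S=s)P(W=w)
 = 12·0.2538 + 14·0.2862 + 30·0.2162 + 35·0.2438
 = 3.0456 + 4.0068 + 6.486 + 8.533
 = 22.0714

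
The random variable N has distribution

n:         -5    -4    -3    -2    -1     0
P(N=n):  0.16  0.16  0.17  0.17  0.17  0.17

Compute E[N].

E[N] = Σ n·P(N=n)
 = (-5)·0.16 + (-4)·0.16 + (-3)·0.17 + (-2)·0.17 + (-1)·0.17 + 0·0.17
 = (-0.8) + (-0.64) + (-0.51) + (-0.34) + (-0.17) + 0
 = -2.46

-2.46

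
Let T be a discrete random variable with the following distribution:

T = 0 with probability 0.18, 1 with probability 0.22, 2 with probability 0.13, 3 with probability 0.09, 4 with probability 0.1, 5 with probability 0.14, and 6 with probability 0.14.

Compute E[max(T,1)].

2.87

E[max(T,1)] = Σ max(t,1)·P(T=t)
 = 1·0.18 + 1·0.22 + 2·0.13 + 3·0.09 + 4·0.1 + 5·0.14 + 6·0.14
 = 0.18 + 0.22 + 0.26 + 0.27 + 0.4 + 0.7 + 0.84
 = 2.87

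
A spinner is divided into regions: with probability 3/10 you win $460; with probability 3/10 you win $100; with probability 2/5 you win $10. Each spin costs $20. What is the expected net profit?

152

E[payout] = 460·3/10 + 100·3/10 + 10·2/5
 = 138 + 30 + 4
 = 172
Net = 172 - 20 = 152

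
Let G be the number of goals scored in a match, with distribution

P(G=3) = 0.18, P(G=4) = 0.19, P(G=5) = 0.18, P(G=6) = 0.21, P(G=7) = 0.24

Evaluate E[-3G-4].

E[-3G-4] = Σ (-3g-4)·P(G=g)
 = (-13)·0.18 + (-16)·0.19 + (-19)·0.18 + (-22)·0.21 + (-25)·0.24
 = (-2.34) + (-3.04) + (-3.42) + (-4.62) + (-6)
 = -19.42

-19.42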